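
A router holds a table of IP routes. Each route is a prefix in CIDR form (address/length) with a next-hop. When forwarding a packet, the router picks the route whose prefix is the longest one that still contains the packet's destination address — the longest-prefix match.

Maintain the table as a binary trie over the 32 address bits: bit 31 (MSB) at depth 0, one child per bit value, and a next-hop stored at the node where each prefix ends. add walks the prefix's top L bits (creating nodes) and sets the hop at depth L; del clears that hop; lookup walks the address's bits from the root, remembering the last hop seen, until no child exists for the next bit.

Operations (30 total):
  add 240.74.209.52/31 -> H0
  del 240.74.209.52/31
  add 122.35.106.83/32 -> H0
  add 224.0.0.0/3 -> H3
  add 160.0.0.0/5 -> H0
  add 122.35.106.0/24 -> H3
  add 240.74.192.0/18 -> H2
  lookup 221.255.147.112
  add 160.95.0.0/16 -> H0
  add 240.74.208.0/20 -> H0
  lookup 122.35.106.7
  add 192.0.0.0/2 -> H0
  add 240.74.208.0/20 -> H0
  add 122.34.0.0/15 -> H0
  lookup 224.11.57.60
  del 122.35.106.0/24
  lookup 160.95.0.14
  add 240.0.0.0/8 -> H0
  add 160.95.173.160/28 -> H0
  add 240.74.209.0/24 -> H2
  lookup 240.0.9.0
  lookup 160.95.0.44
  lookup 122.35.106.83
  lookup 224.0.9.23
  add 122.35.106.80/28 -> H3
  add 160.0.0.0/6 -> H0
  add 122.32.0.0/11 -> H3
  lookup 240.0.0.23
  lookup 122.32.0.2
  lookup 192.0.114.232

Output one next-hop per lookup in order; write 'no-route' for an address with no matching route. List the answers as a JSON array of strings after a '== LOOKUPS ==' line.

Process each operation:
  + 240.74.209.52/31 (H0) depth=31
  - 240.74.209.52/31 clear@31
  + 122.35.106.83/32 (H0) depth=32
  + 224.0.0.0/3 (H3) depth=3
  + 160.0.0.0/5 (H0) depth=5
  + 122.35.106.0/24 (H3) depth=24
  + 240.74.192.0/18 (H2) depth=18
  lookup 221.255.147.112: bits 11 walk d0:-→d1:-→d2:- -> no-route
  + 160.95.0.0/16 (H0) depth=16
  + 240.74.208.0/20 (H0) depth=20
  lookup 122.35.106.7: bits 0111101000100011011010100 walk d0:-→d1:-→d2:-→d3:-→d4:-→d5:-→d6:-→d7:-→d8:-→d9:-→d10:-→d11:-→d12:-→d13:-→d14:-→d15:-→d16:-→d17:-→d18:-→d19:-→d20:-→d21:-→d22:-→d23:-→d24:H3→d25:- -> H3
  + 192.0.0.0/2 (H0) depth=2
  + 240.74.208.0/20 (H0) depth=20
  + 122.34.0.0/15 (H0) depth=15
  lookup 224.11.57.60: bits 111 walk d0:-→d1:-→d2:H0→d3:H3 -> H3
  - 122.35.106.0/24 clear@24
  lookup 160.95.0.14: bits 1010000001011111 walk d0:-→d1:-→d2:-→d3:-→d4:-→d5:H0→d6:-→d7:-→d8:-→d9:-→d10:-→d11:-→d12:-→d13:-→d14:-→d15:-→d16:H0 -> H0
  + 240.0.0.0/8 (H0) depth=8
  + 160.95.173.160/28 (H0) depth=28
  + 240.74.209.0/24 (H2) depth=24
  lookup 240.0.9.0: bits 111100000 walk d0:-→d1:-→d2:H0→d3:H3→d4:-→d5:-→d6:-→d7:-→d8:H0→d9:- -> H0
  lookup 160.95.0.44: bits 1010000001011111 walk d0:-→d1:-→d2:-→d3:-→d4:-→d5:H0→d6:-→d7:-→d8:-→d9:-→d10:-→d11:-→d12:-→d13:-→d14:-→d15:-→d16:H0 -> H0
  lookup 122.35.106.83: bits 01111010001000110110101001010011 walk d0:-→d1:-→d2:-→d3:-→d4:-→d5:-→d6:-→d7:-→d8:-→d9:-→d10:-→d11:-→d12:-→d13:-→d14:-→d15:H0→d16:-→d17:-→d18:-→d19:-→d20:-→d21:-→d22:-→d23:-→d24:-→d25:-→d26:-→d27:-→d28:-→d29:-→d30:-→d31:-→d32:H0 -> H0
  lookup 224.0.9.23: bits 111 walk d0:-→d1:-→d2:H0→d3:H3 -> H3
  + 122.35.106.80/28 (H3) depth=28
  + 160.0.0.0/6 (H0) depth=6
  + 122.32.0.0/11 (H3) depth=11
  lookup 240.0.0.23: bits 111100000 walk d0:-→d1:-→d2:H0→d3:H3→d4:-→d5:-→d6:-→d7:-→d8:H0→d9:- -> H0
  lookup 122.32.0.2: bits 01111010001000 walk d0:-→d1:-→d2:-→d3:-→d4:-→d5:-→d6:-→d7:-→d8:-→d9:-→d10:-→d11:H3→d12:-→d13:-→d14:- -> H3
  lookup 192.0.114.232: bits 11 walk d0:-→d1:-→d2:H0 -> H0

== LOOKUPS ==
["no-route","H3","H3","H0","H0","H0","H0","H3","H0","H3","H0"]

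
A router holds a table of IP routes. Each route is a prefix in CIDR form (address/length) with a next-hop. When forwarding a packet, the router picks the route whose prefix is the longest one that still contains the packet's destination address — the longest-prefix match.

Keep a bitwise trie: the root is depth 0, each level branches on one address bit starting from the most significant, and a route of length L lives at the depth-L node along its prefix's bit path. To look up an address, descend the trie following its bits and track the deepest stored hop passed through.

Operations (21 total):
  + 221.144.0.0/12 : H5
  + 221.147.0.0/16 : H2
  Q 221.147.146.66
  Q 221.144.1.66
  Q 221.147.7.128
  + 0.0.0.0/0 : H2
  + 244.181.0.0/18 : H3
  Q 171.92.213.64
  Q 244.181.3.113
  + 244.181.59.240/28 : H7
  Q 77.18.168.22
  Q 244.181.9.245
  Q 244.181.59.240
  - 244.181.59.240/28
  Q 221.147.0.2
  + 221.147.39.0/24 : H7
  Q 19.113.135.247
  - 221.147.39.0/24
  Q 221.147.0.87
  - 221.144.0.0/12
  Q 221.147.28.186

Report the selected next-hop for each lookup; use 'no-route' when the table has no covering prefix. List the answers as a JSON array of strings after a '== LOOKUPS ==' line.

Trace:
  add 221.144.0.0/12 -> H5 at depth 12
  add 221.147.0.0/16 -> H2 at depth 16
  Q 221.147.146.66: descend 1101110110010011 ; hops seen [H5,H2] ; pick H2
  Q 221.144.1.66: descend 11011101100100 ; hops seen [H5] ; pick H5
  Q 221.147.7.128: descend 1101110110010011 ; hops seen [H5,H2] ; pick H2
  add 0.0.0.0/0 -> H2 at depth 0
  add 244.181.0.0/18 -> H3 at depth 18
  Q 171.92.213.64: descend 1 ; hops seen [H2] ; pick H2
  Q 244.181.3.113: descend 111101001011010100 ; hops seen [H2,H3] ; pick H3
  add 244.181.59.240/28 -> H7 at depth 28
  Q 77.18.168.22: descend ε ; hops seen [H2] ; pick H2
  Q 244.181.9.245: descend 111101001011010100 ; hops seen [H2,H3] ; pick H3
  Q 244.181.59.240: descend 1111010010110101001110111111 ; hops seen [H2,H3,H7] ; pick H7
  del 244.181.59.240/28 (clear depth 28)
  Q 221.147.0.2: descend 1101110110010011 ; hops seen [H2,H5,H2] ; pick H2
  add 221.147.39.0/24 -> H7 at depth 24
  Q 19.113.135.247: descend ε ; hops seen [H2] ; pick H2
  del 221.147.39.0/24 (clear depth 24)
  Q 221.147.0.87: descend 110111011001001100 ; hops seen [H2,H5,H2] ; pick H2
  del 221.144.0.0/12 (clear depth 12)
  Q 221.147.28.186: descend 110111011001001100 ; hops seen [H2,H2] ; pick H2

== LOOKUPS ==
["H2","H5","H2","H2","H3","H2","H3","H7","H2","H2","H2","H2"]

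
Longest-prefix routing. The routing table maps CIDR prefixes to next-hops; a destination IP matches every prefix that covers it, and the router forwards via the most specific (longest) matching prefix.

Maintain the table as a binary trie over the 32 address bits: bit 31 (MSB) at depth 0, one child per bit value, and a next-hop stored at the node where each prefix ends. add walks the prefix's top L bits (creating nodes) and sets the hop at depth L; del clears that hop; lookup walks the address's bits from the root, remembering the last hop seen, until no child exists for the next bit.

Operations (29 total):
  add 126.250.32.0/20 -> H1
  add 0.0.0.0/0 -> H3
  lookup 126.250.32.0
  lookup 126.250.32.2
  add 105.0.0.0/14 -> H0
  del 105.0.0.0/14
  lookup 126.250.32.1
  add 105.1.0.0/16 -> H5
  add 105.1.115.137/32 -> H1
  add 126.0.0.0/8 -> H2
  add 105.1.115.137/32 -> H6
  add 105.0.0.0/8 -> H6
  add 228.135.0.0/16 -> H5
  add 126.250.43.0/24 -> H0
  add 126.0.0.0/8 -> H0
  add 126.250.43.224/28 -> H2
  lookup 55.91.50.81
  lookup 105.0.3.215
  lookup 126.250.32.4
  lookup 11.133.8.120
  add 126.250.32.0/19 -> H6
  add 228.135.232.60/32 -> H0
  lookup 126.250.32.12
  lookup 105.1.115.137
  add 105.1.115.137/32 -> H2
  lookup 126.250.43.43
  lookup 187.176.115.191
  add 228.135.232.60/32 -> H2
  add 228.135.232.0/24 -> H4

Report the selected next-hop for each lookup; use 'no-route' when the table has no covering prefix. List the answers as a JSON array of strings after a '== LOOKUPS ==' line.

Apply in order:
  add 126.250.32.0/20 -> H1 at depth 20
  add 0.0.0.0/0 -> H3 at depth 0
  Q 126.250.32.0: descend 01111110111110100010 ; hops seen [H3,H1] ; pick H1
  Q 126.250.32.2: descend 01111110111110100010 ; hops seen [H3,H1] ; pick H1
  add 105.0.0.0/14 -> H0 at depth 14
  - 105.0.0.0/14 clear@14
  Q 126.250.32.1: descend 01111110111110100010 ; hops seen [H3,H1] ; pick H1
  add 105.1.0.0/16 -> H5 at depth 16
  add 105.1.115.137/32 -> H1 at depth 32
  add 126.0.0.0/8 -> H2 at depth 8
  add 105.1.115.137/32 -> H6 at depth 32
  add 105.0.0.0/8 -> H6 at depth 8
  add 228.135.0.0/16 -> H5 at depth 16
  add 126.250.43.0/24 -> H0 at depth 24
  add 126.0.0.0/8 -> H0 at depth 8
  add 126.250.43.224/28 -> H2 at depth 28
  Q 55.91.50.81: descend 0 ; hops seen [H3] ; pick H3
  Q 105.0.3.215: descend 011010010000000 ; hops seen [H3,H6] ; pick H6
  Q 126.250.32.4: descend 01111110111110100010 ; hops seen [H3,H0,H1] ; pick H1
  Q 11.133.8.120: descend 0 ; hops seen [H3] ; pick H3
  add 126.250.32.0/19 -> H6 at depth 19
  add 228.135.232.60/32 -> H0 at depth 32
  Q 126.250.32.12: descend 01111110111110100010 ; hops seen [H3,H0,H6,H1] ; pick H1
  Q 105.1.115.137: descend 01101001000000010111001110001001 ; hops seen [H3,H6,H5,H6] ; pick H6
  add 105.1.115.137/32 -> H2 at depth 32
  Q 126.250.43.43: descend 011111101111101000101011 ; hops seen [H3,H0,H6,H1,H0] ; pick H0
  Q 187.176.115.191: descend 1 ; hops seen [H3] ; pick H3
  add 228.135.232.60/32 -> H2 at depth 32
  add 228.135.232.0/24 -> H4 at depth 24

== LOOKUPS ==
["H1","H1","H1","H3","H6","H1","H3","H1","H6","H0","H3"]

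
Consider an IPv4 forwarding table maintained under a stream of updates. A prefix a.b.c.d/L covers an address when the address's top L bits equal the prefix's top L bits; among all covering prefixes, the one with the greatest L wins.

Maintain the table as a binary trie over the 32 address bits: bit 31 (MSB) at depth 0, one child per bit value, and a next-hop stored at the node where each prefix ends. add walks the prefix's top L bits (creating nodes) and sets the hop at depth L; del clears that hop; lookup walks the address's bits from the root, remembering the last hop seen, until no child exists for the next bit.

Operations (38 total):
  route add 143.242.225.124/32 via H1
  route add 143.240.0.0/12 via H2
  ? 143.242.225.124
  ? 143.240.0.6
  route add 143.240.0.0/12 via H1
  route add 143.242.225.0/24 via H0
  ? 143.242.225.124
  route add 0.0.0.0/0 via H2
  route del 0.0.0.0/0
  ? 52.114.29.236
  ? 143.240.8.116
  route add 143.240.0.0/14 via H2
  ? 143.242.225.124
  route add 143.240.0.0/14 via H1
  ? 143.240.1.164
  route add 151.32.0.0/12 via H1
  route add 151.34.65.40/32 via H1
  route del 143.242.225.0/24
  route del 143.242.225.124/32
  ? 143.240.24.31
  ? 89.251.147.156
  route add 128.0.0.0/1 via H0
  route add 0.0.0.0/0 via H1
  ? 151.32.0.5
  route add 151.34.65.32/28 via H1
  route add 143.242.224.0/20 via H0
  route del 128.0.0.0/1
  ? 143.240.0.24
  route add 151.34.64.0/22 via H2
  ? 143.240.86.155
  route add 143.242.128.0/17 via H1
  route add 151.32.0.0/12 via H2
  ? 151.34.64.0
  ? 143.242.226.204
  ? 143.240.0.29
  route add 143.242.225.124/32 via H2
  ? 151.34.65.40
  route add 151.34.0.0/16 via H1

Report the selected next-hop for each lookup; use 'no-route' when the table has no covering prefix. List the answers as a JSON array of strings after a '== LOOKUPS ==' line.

Apply in order:
  + 143.242.225.124/32 (H1) depth=32
  + 143.240.0.0/12 (H2) depth=12
  Q 143.242.225.124: descend 10001111111100101110000101111100 ; hops seen [H2,H1] ; pick H1
  Q 143.240.0.6: descend 10001111111100 ; hops seen [H2] ; pick H2
  + 143.240.0.0/12 (H1) depth=12
  + 143.242.225.0/24 (H0) depth=24
  Q 143.242.225.124: descend 10001111111100101110000101111100 ; hops seen [H1,H0,H1] ; pick H1
  + 0.0.0.0/0 (H2) depth=0
  - 0.0.0.0/0 clear@0
  Q 52.114.29.236: descend ε ; hops seen [∅] ; pick no-route
  Q 143.240.8.116: descend 10001111111100 ; hops seen [H1] ; pick H1
  + 143.240.0.0/14 (H2) depth=14
  Q 143.242.225.124: descend 10001111111100101110000101111100 ; hops seen [H1,H2,H0,H1] ; pick H1
  + 143.240.0.0/14 (H1) depth=14
  Q 143.240.1.164: descend 10001111111100 ; hops seen [H1,H1] ; pick H1
  + 151.32.0.0/12 (H1) depth=12
  + 151.34.65.40/32 (H1) depth=32
  - 143.242.225.0/24 clear@24
  - 143.242.225.124/32 clear@32
  Q 143.240.24.31: descend 10001111111100 ; hops seen [H1,H1] ; pick H1
  Q 89.251.147.156: descend ε ; hops seen [∅] ; pick no-route
  + 128.0.0.0/1 (H0) depth=1
  + 0.0.0.0/0 (H1) depth=0
  Q 151.32.0.5: descend 10010111001000 ; hops seen [H1,H0,H1] ; pick H1
  + 151.34.65.32/28 (H1) depth=28
  + 143.242.224.0/20 (H0) depth=20
  - 128.0.0.0/1 clear@1
  Q 143.240.0.24: descend 10001111111100 ; hops seen [H1,H1,H1] ; pick H1
  + 151.34.64.0/22 (H2) depth=22
  Q 143.240.86.155: descend 10001111111100 ; hops seen [H1,H1,H1] ; pick H1
  + 143.242.128.0/17 (H1) depth=17
  + 151.32.0.0/12 (H2) depth=12
  Q 151.34.64.0: descend 10010111001000100100000 ; hops seen [H1,H2,H2] ; pick H2
  Q 143.242.226.204: descend 1000111111110010111000 ; hops seen [H1,H1,H1,H1,H0] ; pick H0
  Q 143.240.0.29: descend 10001111111100 ; hops seen [H1,H1,H1] ; pick H1
  + 143.242.225.124/32 (H2) depth=32
  Q 151.34.65.40: descend 10010111001000100100000100101000 ; hops seen [H1,H2,H2,H1,H1] ; pick H1
  + 151.34.0.0/16 (H1) depth=16

== LOOKUPS ==
["H1","H2","H1","no-route","H1","H1","H1","H1","no-route","H1","H1","H1","H2","H0","H1","H1"]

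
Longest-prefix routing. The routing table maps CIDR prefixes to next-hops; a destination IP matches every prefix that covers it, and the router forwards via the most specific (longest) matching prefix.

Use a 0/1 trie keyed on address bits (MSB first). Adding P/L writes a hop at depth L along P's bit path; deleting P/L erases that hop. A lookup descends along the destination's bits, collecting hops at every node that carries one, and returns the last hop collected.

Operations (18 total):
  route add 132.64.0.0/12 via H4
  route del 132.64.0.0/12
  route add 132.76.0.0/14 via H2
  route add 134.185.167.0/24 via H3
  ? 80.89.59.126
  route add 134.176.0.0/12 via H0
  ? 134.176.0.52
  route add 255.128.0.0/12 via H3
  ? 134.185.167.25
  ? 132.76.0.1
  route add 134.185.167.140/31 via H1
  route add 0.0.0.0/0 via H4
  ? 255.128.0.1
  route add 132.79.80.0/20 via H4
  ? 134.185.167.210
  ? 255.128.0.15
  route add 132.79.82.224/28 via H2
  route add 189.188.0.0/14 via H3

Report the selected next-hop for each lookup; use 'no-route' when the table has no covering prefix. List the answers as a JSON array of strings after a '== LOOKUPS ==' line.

Trace:
  add 132.64.0.0/12 -> H4 at depth 12
  del 132.64.0.0/12 (clear depth 12)
  add 132.76.0.0/14 -> H2 at depth 14
  add 134.185.167.0/24 -> H3 at depth 24
  Q 80.89.59.126: descend ε ; hops seen [∅] ; pick no-route
  add 134.176.0.0/12 -> H0 at depth 12
  Q 134.176.0.52: descend 100001101011 ; hops seen [H0] ; pick H0
  add 255.128.0.0/12 -> H3 at depth 12
  Q 134.185.167.25: descend 100001101011100110100111 ; hops seen [H0,H3] ; pick H3
  Q 132.76.0.1: descend 10000100010011 ; hops seen [H2] ; pick H2
  add 134.185.167.140/31 -> H1 at depth 31
  add 0.0.0.0/0 -> H4 at depth 0
  Q 255.128.0.1: descend 111111111000 ; hops seen [H4,H3] ; pick H3
  add 132.79.80.0/20 -> H4 at depth 20
  Q 134.185.167.210: descend 1000011010111001101001111 ; hops seen [H4,H0,H3] ; pick H3
  Q 255.128.0.15: descend 111111111000 ; hops seen [H4,H3] ; pick H3
  add 132.79.82.224/28 -> H2 at depth 28
  add 189.188.0.0/14 -> H3 at depth 14

== LOOKUPS ==
["no-route","H0","H3","H2","H3","H3","H3"]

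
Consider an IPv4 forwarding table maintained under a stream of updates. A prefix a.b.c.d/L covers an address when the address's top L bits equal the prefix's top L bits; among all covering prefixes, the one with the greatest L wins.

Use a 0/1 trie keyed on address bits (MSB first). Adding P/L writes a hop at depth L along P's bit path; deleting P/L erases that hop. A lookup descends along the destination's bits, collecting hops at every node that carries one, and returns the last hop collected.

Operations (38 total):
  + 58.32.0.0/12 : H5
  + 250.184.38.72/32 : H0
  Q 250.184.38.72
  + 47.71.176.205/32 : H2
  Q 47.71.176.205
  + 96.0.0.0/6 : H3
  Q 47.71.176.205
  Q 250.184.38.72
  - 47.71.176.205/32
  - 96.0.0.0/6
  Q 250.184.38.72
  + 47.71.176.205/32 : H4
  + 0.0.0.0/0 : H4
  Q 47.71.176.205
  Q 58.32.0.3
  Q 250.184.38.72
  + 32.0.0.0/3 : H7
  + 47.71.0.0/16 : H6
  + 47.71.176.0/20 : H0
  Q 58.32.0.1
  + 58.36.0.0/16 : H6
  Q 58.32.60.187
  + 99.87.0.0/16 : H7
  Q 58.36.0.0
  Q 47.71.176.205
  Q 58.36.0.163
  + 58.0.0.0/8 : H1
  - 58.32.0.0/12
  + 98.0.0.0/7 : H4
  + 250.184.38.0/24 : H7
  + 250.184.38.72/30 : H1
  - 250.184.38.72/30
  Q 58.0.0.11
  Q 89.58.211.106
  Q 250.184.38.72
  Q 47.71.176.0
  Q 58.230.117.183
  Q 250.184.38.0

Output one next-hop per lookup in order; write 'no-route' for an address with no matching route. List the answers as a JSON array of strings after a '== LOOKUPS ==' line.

Process each operation:
  + 58.32.0.0/12 (H5) depth=12
  + 250.184.38.72/32 (H0) depth=32
  lookup 250.184.38.72: bits 11111010101110000010011001001000 walk d0:-→d1:-→d2:-→d3:-→d4:-→d5:-→d6:-→d7:-→d8:-→d9:-→d10:-→d11:-→d12:-→d13:-→d14:-→d15:-→d16:-→d17:-→d18:-→d19:-→d20:-→d21:-→d22:-→d23:-→d24:-→d25:-→d26:-→d27:-→d28:-→d29:-→d30:-→d31:-→d32:H0 -> H0
  + 47.71.176.205/32 (H2) depth=32
  lookup 47.71.176.205: bits 00101111010001111011000011001101 walk d0:-→d1:-→d2:-→d3:-→d4:-→d5:-→d6:-→d7:-→d8:-→d9:-→d10:-→d11:-→d12:-→d13:-→d14:-→d15:-→d16:-→d17:-→d18:-→d19:-→d20:-→d21:-→d22:-→d23:-→d24:-→d25:-→d26:-→d27:-→d28:-→d29:-→d30:-→d31:-→d32:H2 -> H2
  + 96.0.0.0/6 (H3) depth=6
  lookup 47.71.176.205: bits 00101111010001111011000011001101 walk d0:-→d1:-→d2:-→d3:-→d4:-→d5:-→d6:-→d7:-→d8:-→d9:-→d10:-→d11:-→d12:-→d13:-→d14:-→d15:-→d16:-→d17:-→d18:-→d19:-→d20:-→d21:-→d22:-→d23:-→d24:-→d25:-→d26:-→d27:-→d28:-→d29:-→d30:-→d31:-→d32:H2 -> H2
  lookup 250.184.38.72: bits 11111010101110000010011001001000 walk d0:-→d1:-→d2:-→d3:-→d4:-→d5:-→d6:-→d7:-→d8:-→d9:-→d10:-→d11:-→d12:-→d13:-→d14:-→d15:-→d16:-→d17:-→d18:-→d19:-→d20:-→d21:-→d22:-→d23:-→d24:-→d25:-→d26:-→d27:-→d28:-→d29:-→d30:-→d31:-→d32:H0 -> H0
  del 47.71.176.205/32 (clear depth 32)
  del 96.0.0.0/6 (clear depth 6)
  lookup 250.184.38.72: bits 11111010101110000010011001001000 walk d0:-→d1:-→d2:-→d3:-→d4:-→d5:-→d6:-→d7:-→d8:-→d9:-→d10:-→d11:-→d12:-→d13:-→d14:-→d15:-→d16:-→d17:-→d18:-→d19:-→d20:-→d21:-→d22:-→d23:-→d24:-→d25:-→d26:-→d27:-→d28:-→d29:-→d30:-→d31:-→d32:H0 -> H0
  + 47.71.176.205/32 (H4) depth=32
  + 0.0.0.0/0 (H4) depth=0
  lookup 47.71.176.205: bits 00101111010001111011000011001101 walk d0:H4→d1:-→d2:-→d3:-→d4:-→d5:-→d6:-→d7:-→d8:-→d9:-→d10:-→d11:-→d12:-→d13:-→d14:-→d15:-→d16:-→d17:-→d18:-→d19:-→d20:-→d21:-→d22:-→d23:-→d24:-→d25:-→d26:-→d27:-→d28:-→d29:-→d30:-→d31:-→d32:H4 -> H4
  lookup 58.32.0.3: bits 001110100010 walk d0:H4→d1:-→d2:-→d3:-→d4:-→d5:-→d6:-→d7:-→d8:-→d9:-→d10:-→d11:-→d12:H5 -> H5
  lookup 250.184.38.72: bits 11111010101110000010011001001000 walk d0:H4→d1:-→d2:-→d3:-→d4:-→d5:-→d6:-→d7:-→d8:-→d9:-→d10:-→d11:-→d12:-→d13:-→d14:-→d15:-→d16:-→d17:-→d18:-→d19:-→d20:-→d21:-→d22:-→d23:-→d24:-→d25:-→d26:-→d27:-→d28:-→d29:-→d30:-→d31:-→d32:H0 -> H0
  + 32.0.0.0/3 (H7) depth=3
  + 47.71.0.0/16 (H6) depth=16
  + 47.71.176.0/20 (H0) depth=20
  lookup 58.32.0.1: bits 001110100010 walk d0:H4→d1:-→d2:-→d3:H7→d4:-→d5:-→d6:-→d7:-→d8:-→d9:-→d10:-→d11:-→d12:H5 -> H5
  + 58.36.0.0/16 (H6) depth=16
  lookup 58.32.60.187: bits 0011101000100 walk d0:H4→d1:-→d2:-→d3:H7→d4:-→d5:-→d6:-→d7:-→d8:-→d9:-→d10:-→d11:-→d12:H5→d13:- -> H5
  + 99.87.0.0/16 (H7) depth=16
  lookup 58.36.0.0: bits 0011101000100100 walk d0:H4→d1:-→d2:-→d3:H7→d4:-→d5:-→d6:-→d7:-→d8:-→d9:-→d10:-→d11:-→d12:H5→d13:-→d14:-→d15:-→d16:H6 -> H6
  lookup 47.71.176.205: bits 00101111010001111011000011001101 walk d0:H4→d1:-→d2:-→d3:H7→d4:-→d5:-→d6:-→d7:-→d8:-→d9:-→d10:-→d11:-→d12:-→d13:-→d14:-→d15:-→d16:H6→d17:-→d18:-→d19:-→d20:H0→d21:-→d22:-→d23:-→d24:-→d25:-→d26:-→d27:-→d28:-→d29:-→d30:-→d31:-→d32:H4 -> H4
  lookup 58.36.0.163: bits 0011101000100100 walk d0:H4→d1:-→d2:-→d3:H7→d4:-→d5:-→d6:-→d7:-→d8:-→d9:-→d10:-→d11:-→d12:H5→d13:-→d14:-→d15:-→d16:H6 -> H6
  + 58.0.0.0/8 (H1) depth=8
  del 58.32.0.0/12 (clear depth 12)
  + 98.0.0.0/7 (H4) depth=7
  + 250.184.38.0/24 (H7) depth=24
  + 250.184.38.72/30 (H1) depth=30
  del 250.184.38.72/30 (clear depth 30)
  lookup 58.0.0.11: bits 0011101000 walk d0:H4→d1:-→d2:-→d3:H7→d4:-→d5:-→d6:-→d7:-→d8:H1→d9:-→d10:- -> H1
  lookup 89.58.211.106: bits 01 walk d0:H4→d1:-→d2:- -> H4
  lookup 250.184.38.72: bits 11111010101110000010011001001000 walk d0:H4→d1:-→d2:-→d3:-→d4:-→d5:-→d6:-→d7:-→d8:-→d9:-→d10:-→d11:-→d12:-→d13:-→d14:-→d15:-→d16:-→d17:-→d18:-→d19:-→d20:-→d21:-→d22:-→d23:-→d24:H7→d25:-→d26:-→d27:-→d28:-→d29:-→d30:-→d31:-→d32:H0 -> H0
  lookup 47.71.176.0: bits 001011110100011110110000 walk d0:H4→d1:-→d2:-→d3:H7→d4:-→d5:-→d6:-→d7:-→d8:-→d9:-→d10:-→d11:-→d12:-→d13:-→d14:-→d15:-→d16:H6→d17:-→d18:-→d19:-→d20:H0→d21:-→d22:-→d23:-→d24:- -> H0
  lookup 58.230.117.183: bits 00111010 walk d0:H4→d1:-→d2:-→d3:H7→d4:-→d5:-→d6:-→d7:-→d8:H1 -> H1
  lookup 250.184.38.0: bits 1111101010111000001001100 walk d0:H4→d1:-→d2:-→d3:-→d4:-→d5:-→d6:-→d7:-→d8:-→d9:-→d10:-→d11:-→d12:-→d13:-→d14:-→d15:-→d16:-→d17:-→d18:-→d19:-→d20:-→d21:-→d22:-→d23:-→d24:H7→d25:- -> H7

== LOOKUPS ==
["H0","H2","H2","H0","H0","H4","H5","H0","H5","H5","H6","H4","H6","H1","H4","H0","H0","H1","H7"]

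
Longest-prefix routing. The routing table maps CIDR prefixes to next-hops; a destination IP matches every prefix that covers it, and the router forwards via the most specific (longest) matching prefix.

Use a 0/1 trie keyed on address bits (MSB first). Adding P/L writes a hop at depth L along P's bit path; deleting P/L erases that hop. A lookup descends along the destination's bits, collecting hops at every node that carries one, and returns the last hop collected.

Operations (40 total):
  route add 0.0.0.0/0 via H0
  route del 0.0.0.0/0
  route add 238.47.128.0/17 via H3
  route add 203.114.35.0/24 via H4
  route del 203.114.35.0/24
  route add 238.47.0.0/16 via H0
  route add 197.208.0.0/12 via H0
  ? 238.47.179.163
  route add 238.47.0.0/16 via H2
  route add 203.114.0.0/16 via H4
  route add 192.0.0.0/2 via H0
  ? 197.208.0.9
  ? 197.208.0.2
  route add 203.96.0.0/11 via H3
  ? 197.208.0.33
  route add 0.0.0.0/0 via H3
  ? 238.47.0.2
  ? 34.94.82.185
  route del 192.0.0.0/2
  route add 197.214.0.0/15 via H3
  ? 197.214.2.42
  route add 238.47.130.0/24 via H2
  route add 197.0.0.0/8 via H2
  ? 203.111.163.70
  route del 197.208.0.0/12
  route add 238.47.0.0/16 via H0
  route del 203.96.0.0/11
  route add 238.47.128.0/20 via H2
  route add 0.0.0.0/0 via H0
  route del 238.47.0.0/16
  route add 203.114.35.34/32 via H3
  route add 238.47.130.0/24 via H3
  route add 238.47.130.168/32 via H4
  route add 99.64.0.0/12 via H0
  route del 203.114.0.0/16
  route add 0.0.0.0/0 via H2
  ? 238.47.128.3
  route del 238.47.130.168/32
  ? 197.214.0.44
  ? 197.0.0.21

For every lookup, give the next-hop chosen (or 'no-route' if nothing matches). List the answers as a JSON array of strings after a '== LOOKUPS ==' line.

Trace:
  + 0.0.0.0/0 (H0) depth=0
  del 0.0.0.0/0 (clear depth 0)
  + 238.47.128.0/17 (H3) depth=17
  + 203.114.35.0/24 (H4) depth=24
  del 203.114.35.0/24 (clear depth 24)
  + 238.47.0.0/16 (H0) depth=16
  + 197.208.0.0/12 (H0) depth=12
  ? 238.47.179.163  path d0:-→d1:-→d2:-→d3:-→d4:-→d5:-→d6:-→d7:-→d8:-→d9:-→d10:-→d11:-→d12:-→d13:-→d14:-→d15:-→d16:H0→d17:H3  best=H3
  + 238.47.0.0/16 (H2) depth=16
  + 203.114.0.0/16 (H4) depth=16
  + 192.0.0.0/2 (H0) depth=2
  ? 197.208.0.9  path d0:-→d1:-→d2:H0→d3:-→d4:-→d5:-→d6:-→d7:-→d8:-→d9:-→d10:-→d11:-→d12:H0  best=H0
  ? 197.208.0.2  path d0:-→d1:-→d2:H0→d3:-→d4:-→d5:-→d6:-→d7:-→d8:-→d9:-→d10:-→d11:-→d12:H0  best=H0
  + 203.96.0.0/11 (H3) depth=11
  ? 197.208.0.33  path d0:-→d1:-→d2:H0→d3:-→d4:-→d5:-→d6:-→d7:-→d8:-→d9:-→d10:-→d11:-→d12:H0  best=H0
  + 0.0.0.0/0 (H3) depth=0
  ? 238.47.0.2  path d0:H3→d1:-→d2:H0→d3:-→d4:-→d5:-→d6:-→d7:-→d8:-→d9:-→d10:-→d11:-→d12:-→d13:-→d14:-→d15:-→d16:H2  best=H2
  ? 34.94.82.185  path d0:H3  best=H3
  del 192.0.0.0/2 (clear depth 2)
  + 197.214.0.0/15 (H3) depth=15
  ? 197.214.2.42  path d0:H3→d1:-→d2:-→d3:-→d4:-→d5:-→d6:-→d7:-→d8:-→d9:-→d10:-→d11:-→d12:H0→d13:-→d14:-→d15:H3  best=H3
  + 238.47.130.0/24 (H2) depth=24
  + 197.0.0.0/8 (H2) depth=8
  ? 203.111.163.70  path d0:H3→d1:-→d2:-→d3:-→d4:-→d5:-→d6:-→d7:-→d8:-→d9:-→d10:-→d11:H3  best=H3
  del 197.208.0.0/12 (clear depth 12)
  + 238.47.0.0/16 (H0) depth=16
  del 203.96.0.0/11 (clear depth 11)
  + 238.47.128.0/20 (H2) depth=20
  + 0.0.0.0/0 (H0) depth=0
  del 238.47.0.0/16 (clear depth 16)
  + 203.114.35.34/32 (H3) depth=32
  + 238.47.130.0/24 (H3) depth=24
  + 238.47.130.168/32 (H4) depth=32
  + 99.64.0.0/12 (H0) depth=12
  del 203.114.0.0/16 (clear depth 16)
  + 0.0.0.0/0 (H2) depth=0
  ? 238.47.128.3  path d0:H2→d1:-→d2:-→d3:-→d4:-→d5:-→d6:-→d7:-→d8:-→d9:-→d10:-→d11:-→d12:-→d13:-→d14:-→d15:-→d16:-→d17:H3→d18:-→d19:-→d20:H2→d21:-→d22:-  best=H2
  del 238.47.130.168/32 (clear depth 32)
  ? 197.214.0.44  path d0:H2→d1:-→d2:-→d3:-→d4:-→d5:-→d6:-→d7:-→d8:H2→d9:-→d10:-→d11:-→d12:-→d13:-→d14:-→d15:H3  best=H3
  ? 197.0.0.21  path d0:H2→d1:-→d2:-→d3:-→d4:-→d5:-→d6:-→d7:-→d8:H2  best=H2

== LOOKUPS ==
["H3","H0","H0","H0","H2","H3","H3","H3","H2","H3","H2"]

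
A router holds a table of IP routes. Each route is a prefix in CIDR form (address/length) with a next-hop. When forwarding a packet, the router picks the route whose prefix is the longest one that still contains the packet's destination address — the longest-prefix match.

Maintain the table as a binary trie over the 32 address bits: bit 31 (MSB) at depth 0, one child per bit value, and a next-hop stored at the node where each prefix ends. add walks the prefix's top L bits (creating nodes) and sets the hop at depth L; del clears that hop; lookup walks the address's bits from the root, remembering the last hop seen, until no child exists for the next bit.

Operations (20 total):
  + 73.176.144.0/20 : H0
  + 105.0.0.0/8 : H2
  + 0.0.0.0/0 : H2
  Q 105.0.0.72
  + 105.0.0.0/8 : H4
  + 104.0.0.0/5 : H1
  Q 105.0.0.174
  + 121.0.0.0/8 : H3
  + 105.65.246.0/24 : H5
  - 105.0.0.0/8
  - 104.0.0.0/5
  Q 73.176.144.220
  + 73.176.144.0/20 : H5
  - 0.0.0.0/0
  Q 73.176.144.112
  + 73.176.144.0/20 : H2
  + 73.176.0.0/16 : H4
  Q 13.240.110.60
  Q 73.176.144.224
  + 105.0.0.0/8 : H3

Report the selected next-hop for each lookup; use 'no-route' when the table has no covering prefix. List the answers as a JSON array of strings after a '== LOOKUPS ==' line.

Trace:
  add 73.176.144.0/20 -> H0 at depth 20
  add 105.0.0.0/8 -> H2 at depth 8
  add 0.0.0.0/0 -> H2 at depth 0
  lookup 105.0.0.72: bits 01101001 walk d0:H2→d1:-→d2:-→d3:-→d4:-→d5:-→d6:-→d7:-→d8:H2 -> H2
  add 105.0.0.0/8 -> H4 at depth 8
  add 104.0.0.0/5 -> H1 at depth 5
  lookup 105.0.0.174: bits 01101001 walk d0:H2→d1:-→d2:-→d3:-→d4:-→d5:H1→d6:-→d7:-→d8:H4 -> H4
  add 121.0.0.0/8 -> H3 at depth 8
  add 105.65.246.0/24 -> H5 at depth 24
  del 105.0.0.0/8 (clear depth 8)
  del 104.0.0.0/5 (clear depth 5)
  lookup 73.176.144.220: bits 01001001101100001001 walk d0:H2→d1:-→d2:-→d3:-→d4:-→d5:-→d6:-→d7:-→d8:-→d9:-→d10:-→d11:-→d12:-→d13:-→d14:-→d15:-→d16:-→d17:-→d18:-→d19:-→d20:H0 -> H0
  add 73.176.144.0/20 -> H5 at depth 20
  del 0.0.0.0/0 (clear depth 0)
  lookup 73.176.144.112: bits 01001001101100001001 walk d0:-→d1:-→d2:-→d3:-→d4:-→d5:-→d6:-→d7:-→d8:-→d9:-→d10:-→d11:-→d12:-→d13:-→d14:-→d15:-→d16:-→d17:-→d18:-→d19:-→d20:H5 -> H5
  add 73.176.144.0/20 -> H2 at depth 20
  add 73.176.0.0/16 -> H4 at depth 16
  lookup 13.240.110.60: bits 0 walk d0:-→d1:- -> no-route
  lookup 73.176.144.224: bits 01001001101100001001 walk d0:-→d1:-→d2:-→d3:-→d4:-→d5:-→d6:-→d7:-→d8:-→d9:-→d10:-→d11:-→d12:-→d13:-→d14:-→d15:-→d16:H4→d17:-→d18:-→d19:-→d20:H2 -> H2
  add 105.0.0.0/8 -> H3 at depth 8

== LOOKUPS ==
["H2","H4","H0","H5","no-route","H2"]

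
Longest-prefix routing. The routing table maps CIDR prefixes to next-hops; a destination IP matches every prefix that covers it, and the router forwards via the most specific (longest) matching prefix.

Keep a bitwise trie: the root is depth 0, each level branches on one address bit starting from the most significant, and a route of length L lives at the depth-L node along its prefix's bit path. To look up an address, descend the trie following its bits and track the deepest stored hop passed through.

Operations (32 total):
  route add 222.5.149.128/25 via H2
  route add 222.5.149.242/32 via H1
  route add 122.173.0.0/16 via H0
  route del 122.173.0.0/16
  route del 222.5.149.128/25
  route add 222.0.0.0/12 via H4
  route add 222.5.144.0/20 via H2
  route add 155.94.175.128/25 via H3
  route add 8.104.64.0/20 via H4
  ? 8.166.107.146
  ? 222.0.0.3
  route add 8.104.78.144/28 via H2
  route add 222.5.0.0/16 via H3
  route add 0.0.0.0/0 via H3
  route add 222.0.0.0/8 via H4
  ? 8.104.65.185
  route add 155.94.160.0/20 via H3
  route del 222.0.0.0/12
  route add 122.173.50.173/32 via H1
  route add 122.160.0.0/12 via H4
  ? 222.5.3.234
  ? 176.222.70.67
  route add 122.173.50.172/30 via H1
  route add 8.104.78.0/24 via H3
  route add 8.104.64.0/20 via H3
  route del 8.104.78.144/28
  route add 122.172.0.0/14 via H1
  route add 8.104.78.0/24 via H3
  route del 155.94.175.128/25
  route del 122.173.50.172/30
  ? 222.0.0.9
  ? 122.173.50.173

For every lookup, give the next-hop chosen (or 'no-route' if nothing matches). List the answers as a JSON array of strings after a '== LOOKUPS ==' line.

Trace:
  + 222.5.149.128/25 (H2) depth=25
  + 222.5.149.242/32 (H1) depth=32
  + 122.173.0.0/16 (H0) depth=16
  del 122.173.0.0/16 (clear depth 16)
  del 222.5.149.128/25 (clear depth 25)
  + 222.0.0.0/12 (H4) depth=12
  + 222.5.144.0/20 (H2) depth=20
  + 155.94.175.128/25 (H3) depth=25
  + 8.104.64.0/20 (H4) depth=20
  Q 8.166.107.146: descend 00001000 ; hops seen [∅] ; pick no-route
  Q 222.0.0.3: descend 1101111000000 ; hops seen [H4] ; pick H4
  + 8.104.78.144/28 (H2) depth=28
  + 222.5.0.0/16 (H3) depth=16
  + 0.0.0.0/0 (H3) depth=0
  + 222.0.0.0/8 (H4) depth=8
  Q 8.104.65.185: descend 00001000011010000100 ; hops seen [H3,H4] ; pick H4
  + 155.94.160.0/20 (H3) depth=20
  del 222.0.0.0/12 (clear depth 12)
  + 122.173.50.173/32 (H1) depth=32
  + 122.160.0.0/12 (H4) depth=12
  Q 222.5.3.234: descend 1101111000000101 ; hops seen [H3,H4,H3] ; pick H3
  Q 176.222.70.67: descend 10 ; hops seen [H3] ; pick H3
  + 122.173.50.172/30 (H1) depth=30
  + 8.104.78.0/24 (H3) depth=24
  + 8.104.64.0/20 (H3) depth=20
  del 8.104.78.144/28 (clear depth 28)
  + 122.172.0.0/14 (H1) depth=14
  + 8.104.78.0/24 (H3) depth=24
  del 155.94.175.128/25 (clear depth 25)
  del 122.173.50.172/30 (clear depth 30)
  Q 222.0.0.9: descend 1101111000000 ; hops seen [H3,H4] ; pick H4
  Q 122.173.50.173: descend 01111010101011010011001010101101 ; hops seen [H3,H4,H1,H1] ; pick H1

== LOOKUPS ==
["no-route","H4","H4","H3","H3","H4","H1"]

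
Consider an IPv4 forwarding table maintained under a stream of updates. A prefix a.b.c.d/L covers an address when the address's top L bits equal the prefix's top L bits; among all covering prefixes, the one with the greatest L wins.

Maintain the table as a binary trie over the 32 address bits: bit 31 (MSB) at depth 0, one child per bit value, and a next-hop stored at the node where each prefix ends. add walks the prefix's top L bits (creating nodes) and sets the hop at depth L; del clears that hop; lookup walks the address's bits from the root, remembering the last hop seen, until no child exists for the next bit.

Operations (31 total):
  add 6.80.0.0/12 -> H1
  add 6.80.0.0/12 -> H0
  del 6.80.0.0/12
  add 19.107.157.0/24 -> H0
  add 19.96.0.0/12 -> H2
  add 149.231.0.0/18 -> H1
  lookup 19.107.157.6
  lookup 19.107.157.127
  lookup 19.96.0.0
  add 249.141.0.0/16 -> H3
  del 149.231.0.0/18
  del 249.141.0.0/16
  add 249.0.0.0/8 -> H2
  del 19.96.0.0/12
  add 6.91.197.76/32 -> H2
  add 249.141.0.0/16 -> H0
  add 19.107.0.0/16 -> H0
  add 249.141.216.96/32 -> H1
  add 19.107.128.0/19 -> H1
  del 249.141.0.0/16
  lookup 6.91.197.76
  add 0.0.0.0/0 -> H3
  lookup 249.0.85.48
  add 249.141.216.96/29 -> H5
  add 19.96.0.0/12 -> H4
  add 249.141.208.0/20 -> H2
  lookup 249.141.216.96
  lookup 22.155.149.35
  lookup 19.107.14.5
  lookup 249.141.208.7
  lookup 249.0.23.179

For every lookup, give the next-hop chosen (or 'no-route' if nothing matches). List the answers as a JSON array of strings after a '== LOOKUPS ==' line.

Process each operation:
  + 6.80.0.0/12 (H1) depth=12
  + 6.80.0.0/12 (H0) depth=12
  del 6.80.0.0/12 (clear depth 12)
  + 19.107.157.0/24 (H0) depth=24
  + 19.96.0.0/12 (H2) depth=12
  + 149.231.0.0/18 (H1) depth=18
  ? 19.107.157.6  path d0:-→d1:-→d2:-→d3:-→d4:-→d5:-→d6:-→d7:-→d8:-→d9:-→d10:-→d11:-→d12:H2→d13:-→d14:-→d15:-→d16:-→d17:-→d18:-→d19:-→d20:-→d21:-→d22:-→d23:-→d24:H0  best=H0
  ? 19.107.157.127  path d0:-→d1:-→d2:-→d3:-→d4:-→d5:-→d6:-→d7:-→d8:-→d9:-→d10:-→d11:-→d12:H2→d13:-→d14:-→d15:-→d16:-→d17:-→d18:-→d19:-→d20:-→d21:-→d22:-→d23:-→d24:H0  best=H0
  ? 19.96.0.0  path d0:-→d1:-→d2:-→d3:-→d4:-→d5:-→d6:-→d7:-→d8:-→d9:-→d10:-→d11:-→d12:H2  best=H2
  + 249.141.0.0/16 (H3) depth=16
  del 149.231.0.0/18 (clear depth 18)
  del 249.141.0.0/16 (clear depth 16)
  + 249.0.0.0/8 (H2) depth=8
  del 19.96.0.0/12 (clear depth 12)
  + 6.91.197.76/32 (H2) depth=32
  + 249.141.0.0/16 (H0) depth=16
  + 19.107.0.0/16 (H0) depth=16
  + 249.141.216.96/32 (H1) depth=32
  + 19.107.128.0/19 (H1) depth=19
  del 249.141.0.0/16 (clear depth 16)
  ? 6.91.197.76  path d0:-→d1:-→d2:-→d3:-→d4:-→d5:-→d6:-→d7:-→d8:-→d9:-→d10:-→d11:-→d12:-→d13:-→d14:-→d15:-→d16:-→d17:-→d18:-→d19:-→d20:-→d21:-→d22:-→d23:-→d24:-→d25:-→d26:-→d27:-→d28:-→d29:-→d30:-→d31:-→d32:H2  best=H2
  + 0.0.0.0/0 (H3) depth=0
  ? 249.0.85.48  path d0:H3→d1:-→d2:-→d3:-→d4:-→d5:-→d6:-→d7:-→d8:H2  best=H2
  + 249.141.216.96/29 (H5) depth=29
  + 19.96.0.0/12 (H4) depth=12
  + 249.141.208.0/20 (H2) depth=20
  ? 249.141.216.96  path d0:H3→d1:-→d2:-→d3:-→d4:-→d5:-→d6:-→d7:-→d8:H2→d9:-→d10:-→d11:-→d12:-→d13:-→d14:-→d15:-→d16:-→d17:-→d18:-→d19:-→d20:H2→d21:-→d22:-→d23:-→d24:-→d25:-→d26:-→d27:-→d28:-→d29:H5→d30:-→d31:-→d32:H1  best=H1
  ? 22.155.149.35  path d0:H3→d1:-→d2:-→d3:-→d4:-→d5:-  best=H3
  ? 19.107.14.5  path d0:H3→d1:-→d2:-→d3:-→d4:-→d5:-→d6:-→d7:-→d8:-→d9:-→d10:-→d11:-→d12:H4→d13:-→d14:-→d15:-→d16:H0  best=H0
  ? 249.141.208.7  path d0:H3→d1:-→d2:-→d3:-→d4:-→d5:-→d6:-→d7:-→d8:H2→d9:-→d10:-→d11:-→d12:-→d13:-→d14:-→d15:-→d16:-→d17:-→d18:-→d19:-→d20:H2  best=H2
  ? 249.0.23.179  path d0:H3→d1:-→d2:-→d3:-→d4:-→d5:-→d6:-→d7:-→d8:H2  best=H2

== LOOKUPS ==
["H0","H0","H2","H2","H2","H1","H3","H0","H2","H2"]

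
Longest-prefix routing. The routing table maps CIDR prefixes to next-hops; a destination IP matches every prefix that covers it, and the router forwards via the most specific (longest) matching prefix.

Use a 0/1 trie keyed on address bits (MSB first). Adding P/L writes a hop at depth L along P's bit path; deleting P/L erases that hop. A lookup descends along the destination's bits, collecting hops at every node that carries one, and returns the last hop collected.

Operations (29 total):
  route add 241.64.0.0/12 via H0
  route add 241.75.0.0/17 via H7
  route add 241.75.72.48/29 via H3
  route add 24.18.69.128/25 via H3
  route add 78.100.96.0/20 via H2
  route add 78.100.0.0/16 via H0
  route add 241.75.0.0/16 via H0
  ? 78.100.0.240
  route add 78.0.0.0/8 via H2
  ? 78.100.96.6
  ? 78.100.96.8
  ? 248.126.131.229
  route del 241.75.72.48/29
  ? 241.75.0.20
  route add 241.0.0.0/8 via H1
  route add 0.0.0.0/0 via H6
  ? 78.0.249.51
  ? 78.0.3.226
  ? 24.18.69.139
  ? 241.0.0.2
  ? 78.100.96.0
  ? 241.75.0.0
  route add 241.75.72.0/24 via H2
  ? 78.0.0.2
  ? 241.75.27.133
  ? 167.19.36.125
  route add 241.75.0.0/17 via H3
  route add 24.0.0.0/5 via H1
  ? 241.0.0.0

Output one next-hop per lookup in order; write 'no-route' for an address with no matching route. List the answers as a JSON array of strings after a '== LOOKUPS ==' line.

Process each operation:
  + 241.64.0.0/12 (H0) depth=12
  + 241.75.0.0/17 (H7) depth=17
  + 241.75.72.48/29 (H3) depth=29
  + 24.18.69.128/25 (H3) depth=25
  + 78.100.96.0/20 (H2) depth=20
  + 78.100.0.0/16 (H0) depth=16
  + 241.75.0.0/16 (H0) depth=16
  lookup 78.100.0.240: bits 01001110011001000 walk d0:-→d1:-→d2:-→d3:-→d4:-→d5:-→d6:-→d7:-→d8:-→d9:-→d10:-→d11:-→d12:-→d13:-→d14:-→d15:-→d16:H0→d17:- -> H0
  + 78.0.0.0/8 (H2) depth=8
  lookup 78.100.96.6: bits 01001110011001000110 walk d0:-→d1:-→d2:-→d3:-→d4:-→d5:-→d6:-→d7:-→d8:H2→d9:-→d10:-→d11:-→d12:-→d13:-→d14:-→d15:-→d16:H0→d17:-→d18:-→d19:-→d20:H2 -> H2
  lookup 78.100.96.8: bits 01001110011001000110 walk d0:-→d1:-→d2:-→d3:-→d4:-→d5:-→d6:-→d7:-→d8:H2→d9:-→d10:-→d11:-→d12:-→d13:-→d14:-→d15:-→d16:H0→d17:-→d18:-→d19:-→d20:H2 -> H2
  lookup 248.126.131.229: bits 1111 walk d0:-→d1:-→d2:-→d3:-→d4:- -> no-route
  del 241.75.72.48/29 (clear depth 29)
  lookup 241.75.0.20: bits 11110001010010110 walk d0:-→d1:-→d2:-→d3:-→d4:-→d5:-→d6:-→d7:-→d8:-→d9:-→d10:-→d11:-→d12:H0→d13:-→d14:-→d15:-→d16:H0→d17:H7 -> H7
  + 241.0.0.0/8 (H1) depth=8
  + 0.0.0.0/0 (H6) depth=0
  lookup 78.0.249.51: bits 010011100 walk d0:H6→d1:-→d2:-→d3:-→d4:-→d5:-→d6:-→d7:-→d8:H2→d9:- -> H2
  lookup 78.0.3.226: bits 010011100 walk d0:H6→d1:-→d2:-→d3:-→d4:-→d5:-→d6:-→d7:-→d8:H2→d9:- -> H2
  lookup 24.18.69.139: bits 0001100000010010010001011 walk d0:H6→d1:-→d2:-→d3:-→d4:-→d5:-→d6:-→d7:-→d8:-→d9:-→d10:-→d11:-→d12:-→d13:-→d14:-→d15:-→d16:-→d17:-→d18:-→d19:-→d20:-→d21:-→d22:-→d23:-→d24:-→d25:H3 -> H3
  lookup 241.0.0.2: bits 111100010 walk d0:H6→d1:-→d2:-→d3:-→d4:-→d5:-→d6:-→d7:-→d8:H1→d9:- -> H1
  lookup 78.100.96.0: bits 01001110011001000110 walk d0:H6→d1:-→d2:-→d3:-→d4:-→d5:-→d6:-→d7:-→d8:H2→d9:-→d10:-→d11:-→d12:-→d13:-→d14:-→d15:-→d16:H0→d17:-→d18:-→d19:-→d20:H2 -> H2
  lookup 241.75.0.0: bits 11110001010010110 walk d0:H6→d1:-→d2:-→d3:-→d4:-→d5:-→d6:-→d7:-→d8:H1→d9:-→d10:-→d11:-→d12:H0→d13:-→d14:-→d15:-→d16:H0→d17:H7 -> H7
  + 241.75.72.0/24 (H2) depth=24
  lookup 78.0.0.2: bits 010011100 walk d0:H6→d1:-→d2:-→d3:-→d4:-→d5:-→d6:-→d7:-→d8:H2→d9:- -> H2
  lookup 241.75.27.133: bits 11110001010010110 walk d0:H6→d1:-→d2:-→d3:-→d4:-→d5:-→d6:-→d7:-→d8:H1→d9:-→d10:-→d11:-→d12:H0→d13:-→d14:-→d15:-→d16:H0→d17:H7 -> H7
  lookup 167.19.36.125: bits 1 walk d0:H6→d1:- -> H6
  + 241.75.0.0/17 (H3) depth=17
  + 24.0.0.0/5 (H1) depth=5
  lookup 241.0.0.0: bits 111100010 walk d0:H6→d1:-→d2:-→d3:-→d4:-→d5:-→d6:-→d7:-→d8:H1→d9:- -> H1

== LOOKUPS ==
["H0","H2","H2","no-route","H7","H2","H2","H3","H1","H2","H7","H2","H7","H6","H1"]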